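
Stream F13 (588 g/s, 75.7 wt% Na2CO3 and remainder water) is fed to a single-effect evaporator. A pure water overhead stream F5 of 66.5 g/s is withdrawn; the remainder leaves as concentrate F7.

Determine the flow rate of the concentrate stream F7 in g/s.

Concentrate = 588 − 66.5 = 521.5 g/s.

521.5 g/s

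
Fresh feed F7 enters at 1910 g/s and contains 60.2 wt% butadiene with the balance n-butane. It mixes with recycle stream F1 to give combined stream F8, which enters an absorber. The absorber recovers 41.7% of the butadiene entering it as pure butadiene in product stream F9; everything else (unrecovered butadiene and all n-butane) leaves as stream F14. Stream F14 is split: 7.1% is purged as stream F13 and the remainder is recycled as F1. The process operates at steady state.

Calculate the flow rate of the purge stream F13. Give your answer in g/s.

n-butane enters only via F7 and leaves only via the purge: 1910×0.398 = 0.071×(n-butane in F14), and the absorber passes all n-butane, so n-butane in F8 = n-butane in F14 = 10707 g/s.
butadiene in F8: m_A = 1910×0.602 + (1−0.071)·(1−0.417)·m_A, so m_A = 1149.8/0.4584 = 2508.4 g/s.
F14 = (1−0.417)×2508.4 + 10707 = 12169 g/s.
Purge F13 = 0.071×12169 = 864.01 g/s.

864 g/s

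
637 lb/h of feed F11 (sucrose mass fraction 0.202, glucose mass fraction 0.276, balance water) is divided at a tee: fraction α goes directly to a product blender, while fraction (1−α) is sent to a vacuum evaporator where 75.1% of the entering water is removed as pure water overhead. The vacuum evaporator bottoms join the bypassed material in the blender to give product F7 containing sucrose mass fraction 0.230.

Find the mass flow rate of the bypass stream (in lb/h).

439.2 lb/h

All 637×0.202 = 128.67 lb/h of sucrose reaches F7, so F7 = 128.67/0.230 = 559.45 lb/h and vapour = 77.548 lb/h.
The evaporator receives (1−α)·637 of feed at 0.522 water and removes 0.751 of that water:
0.751×0.522×(1−α)×637 = 77.548
(1−α) = 77.548/249.72 = 0.3105;  α = 0.6895.
Bypass flow = 0.6895×637 = 439.19 lb/h.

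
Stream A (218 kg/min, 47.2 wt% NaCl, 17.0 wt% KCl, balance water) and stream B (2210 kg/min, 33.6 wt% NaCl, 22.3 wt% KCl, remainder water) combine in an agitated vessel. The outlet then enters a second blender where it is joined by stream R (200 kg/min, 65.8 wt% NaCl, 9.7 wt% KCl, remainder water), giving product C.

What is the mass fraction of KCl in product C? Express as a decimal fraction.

0.2090

Overall, product flow = 2628 kg/min.
KCl in = 218×0.170 + 2210×0.223 + 200×0.097 = 549.29 kg/min.
KCl fraction in C = 0.2090.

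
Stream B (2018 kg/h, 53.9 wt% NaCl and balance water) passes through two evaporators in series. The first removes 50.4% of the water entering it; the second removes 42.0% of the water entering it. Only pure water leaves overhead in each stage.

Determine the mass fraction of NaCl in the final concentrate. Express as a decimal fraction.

water in feed = 2018×0.461 = 930.3 kg/h.
After stage 1: water left = (1−0.504)×930.3 = 461.43; stream total = 1549.1 kg/h.
After stage 2: water left = (1−0.420)×461.43 = 267.63; final concentrate = 1355.3 kg/h.
NaCl fraction = 1087.7/1355.3 = 0.8025.

0.8025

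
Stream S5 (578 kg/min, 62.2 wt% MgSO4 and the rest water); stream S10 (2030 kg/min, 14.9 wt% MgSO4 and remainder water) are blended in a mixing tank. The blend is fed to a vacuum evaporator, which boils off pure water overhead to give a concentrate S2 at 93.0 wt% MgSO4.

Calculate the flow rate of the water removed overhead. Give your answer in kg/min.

MgSO4 entering = 578×0.622 + 2030×0.149 = 661.99 kg/min.
All MgSO4 reports to S2, so S2 = 661.99/0.930 = 711.81 kg/min.
Total feed = 2608 kg/min; overhead = 2608 − 711.81 = 1896.2 kg/min.

1896 kg/min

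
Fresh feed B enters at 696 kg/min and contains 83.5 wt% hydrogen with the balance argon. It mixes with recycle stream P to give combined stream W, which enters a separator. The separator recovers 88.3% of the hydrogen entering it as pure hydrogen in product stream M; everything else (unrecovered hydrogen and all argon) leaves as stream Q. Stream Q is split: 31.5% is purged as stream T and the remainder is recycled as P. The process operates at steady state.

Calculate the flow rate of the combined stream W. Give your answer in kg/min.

argon enters only via B and leaves only via the purge: 696×0.165 = 0.315×(argon in Q), and the separator passes all argon, so argon in W = argon in Q = 364.57 kg/min.
hydrogen in W: m_A = 696×0.835 + (1−0.315)·(1−0.883)·m_A, so m_A = 581.16/0.9199 = 631.8 kg/min.
W = 631.8 + 364.57 = 996.37 kg/min.

996.4 kg/min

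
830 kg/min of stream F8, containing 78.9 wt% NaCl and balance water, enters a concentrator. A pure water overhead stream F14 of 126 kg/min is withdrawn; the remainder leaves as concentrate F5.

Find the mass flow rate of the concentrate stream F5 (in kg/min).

Concentrate = 830 − 126 = 704 kg/min.

704 kg/min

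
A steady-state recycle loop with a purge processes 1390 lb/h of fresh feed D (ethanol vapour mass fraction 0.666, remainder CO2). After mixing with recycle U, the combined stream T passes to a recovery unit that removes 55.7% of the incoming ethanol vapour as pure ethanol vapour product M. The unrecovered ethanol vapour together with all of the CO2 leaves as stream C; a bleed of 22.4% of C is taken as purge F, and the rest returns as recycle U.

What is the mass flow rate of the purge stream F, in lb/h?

604.2 lb/h

CO2 enters only via D and leaves only via the purge: 1390×0.334 = 0.224×(CO2 in C), and the recovery unit passes all CO2, so CO2 in T = CO2 in C = 2072.6 lb/h.
ethanol vapour in T: m_A = 1390×0.666 + (1−0.224)·(1−0.557)·m_A, so m_A = 925.74/0.6562 = 1410.7 lb/h.
C = (1−0.557)×1410.7 + 2072.6 = 2697.5 lb/h.
Purge F = 0.224×2697.5 = 604.25 lb/h.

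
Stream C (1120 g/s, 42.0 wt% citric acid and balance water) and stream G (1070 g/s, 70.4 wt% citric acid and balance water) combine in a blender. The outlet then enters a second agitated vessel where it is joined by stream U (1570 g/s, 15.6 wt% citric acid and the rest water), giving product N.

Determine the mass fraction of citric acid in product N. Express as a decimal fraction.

Overall, product flow = 3760 g/s.
citric acid in = 1120×0.420 + 1070×0.704 + 1570×0.156 = 1468.6 g/s.
citric acid fraction in N = 0.391.

0.391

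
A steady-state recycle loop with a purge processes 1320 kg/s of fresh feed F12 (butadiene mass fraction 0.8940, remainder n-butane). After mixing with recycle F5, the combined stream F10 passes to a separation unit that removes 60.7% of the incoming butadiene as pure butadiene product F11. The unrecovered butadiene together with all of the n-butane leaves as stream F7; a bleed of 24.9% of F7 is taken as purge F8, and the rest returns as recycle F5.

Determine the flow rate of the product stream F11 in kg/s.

1016 kg/s

butadiene in F10: m_A = 1320×0.894 + (1−0.249)·(1−0.607)·m_A, so m_A = 1180.1/0.7049 = 1674.2 kg/s.
Product F11 = 0.607×1674.2 = 1016.2 kg/s.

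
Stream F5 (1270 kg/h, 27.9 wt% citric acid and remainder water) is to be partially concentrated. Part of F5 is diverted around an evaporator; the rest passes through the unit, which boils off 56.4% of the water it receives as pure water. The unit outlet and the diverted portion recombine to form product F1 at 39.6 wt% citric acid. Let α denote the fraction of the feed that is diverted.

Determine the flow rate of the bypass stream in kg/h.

347.3 kg/h

All 1270×0.279 = 354.33 kg/h of citric acid reaches F1, so F1 = 354.33/0.396 = 894.77 kg/h and vapour = 375.23 kg/h.
The evaporator receives (1−α)·1270 of feed at 0.721 water and removes 0.564 of that water:
0.564×0.721×(1−α)×1270 = 375.23
(1−α) = 375.23/516.44 = 0.7266;  α = 0.2734.
Bypass flow = 0.2734×1270 = 347.26 kg/h.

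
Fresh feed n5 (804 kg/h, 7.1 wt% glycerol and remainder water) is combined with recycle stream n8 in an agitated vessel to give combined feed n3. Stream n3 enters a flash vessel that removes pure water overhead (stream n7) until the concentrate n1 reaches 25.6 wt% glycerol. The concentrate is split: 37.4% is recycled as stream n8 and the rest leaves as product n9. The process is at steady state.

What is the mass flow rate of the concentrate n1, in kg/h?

356.2 kg/h

Overall glycerol balance (none leaves overhead): glycerol in fresh feed = glycerol in product, i.e. 804×0.071 = (1−0.374)·n1·0.256.
n1 = 57.084/(0.256×0.626) = 356.21 kg/h.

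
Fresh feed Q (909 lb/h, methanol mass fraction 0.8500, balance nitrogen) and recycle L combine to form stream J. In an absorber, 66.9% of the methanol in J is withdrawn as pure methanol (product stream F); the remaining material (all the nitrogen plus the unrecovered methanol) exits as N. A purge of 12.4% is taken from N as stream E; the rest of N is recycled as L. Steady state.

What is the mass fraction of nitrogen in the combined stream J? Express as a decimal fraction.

0.5026

nitrogen enters only via Q and leaves only via the purge: 909×0.150 = 0.124×(nitrogen in N), and the absorber passes all nitrogen, so nitrogen in J = nitrogen in N = 1099.6 lb/h.
methanol in J: m_A = 909×0.850 + (1−0.124)·(1−0.669)·m_A, so m_A = 772.65/0.7100 = 1088.2 lb/h.
J = 1088.2 + 1099.6 = 2187.8 lb/h.
nitrogen fraction in J = 1099.6/2187.8 = 0.5026.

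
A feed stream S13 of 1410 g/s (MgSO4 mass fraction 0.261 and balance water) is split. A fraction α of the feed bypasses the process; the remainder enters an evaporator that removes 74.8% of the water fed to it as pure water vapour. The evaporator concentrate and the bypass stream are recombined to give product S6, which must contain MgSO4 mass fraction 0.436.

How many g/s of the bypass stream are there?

386.2 g/s

All 1410×0.261 = 368.01 g/s of MgSO4 reaches S6, so S6 = 368.01/0.436 = 844.06 g/s and vapour = 565.94 g/s.
The evaporator receives (1−α)·1410 of feed at 0.739 water and removes 0.748 of that water:
0.748×0.739×(1−α)×1410 = 565.94
(1−α) = 565.94/779.41 = 0.7261;  α = 0.2739.
Bypass flow = 0.2739×1410 = 386.18 g/s.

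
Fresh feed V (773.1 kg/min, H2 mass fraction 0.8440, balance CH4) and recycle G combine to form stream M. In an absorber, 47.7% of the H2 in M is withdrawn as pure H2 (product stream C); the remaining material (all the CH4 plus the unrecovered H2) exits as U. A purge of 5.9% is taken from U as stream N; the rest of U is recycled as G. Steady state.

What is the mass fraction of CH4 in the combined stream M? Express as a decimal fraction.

0.6140

CH4 enters only via V and leaves only via the purge: 773.1×0.156 = 0.059×(CH4 in U), and the absorber passes all CH4, so CH4 in M = CH4 in U = 2044.1 kg/min.
H2 in M: m_A = 773.1×0.844 + (1−0.059)·(1−0.477)·m_A, so m_A = 652.5/0.5079 = 1284.8 kg/min.
M = 1284.8 + 2044.1 = 3328.9 kg/min.
CH4 fraction in M = 2044.1/3328.9 = 0.6140.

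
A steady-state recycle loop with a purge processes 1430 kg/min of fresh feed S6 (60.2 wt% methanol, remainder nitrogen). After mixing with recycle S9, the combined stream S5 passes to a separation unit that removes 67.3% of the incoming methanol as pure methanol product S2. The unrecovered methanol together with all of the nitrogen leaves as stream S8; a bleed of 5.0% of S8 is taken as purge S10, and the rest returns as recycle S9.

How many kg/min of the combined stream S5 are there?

12630 kg/min

nitrogen enters only via S6 and leaves only via the purge: 1430×0.398 = 0.050×(nitrogen in S8), and the separation unit passes all nitrogen, so nitrogen in S5 = nitrogen in S8 = 11383 kg/min.
methanol in S5: m_A = 1430×0.602 + (1−0.050)·(1−0.673)·m_A, so m_A = 860.86/0.6894 = 1248.8 kg/min.
S5 = 1248.8 + 11383 = 12632 kg/min.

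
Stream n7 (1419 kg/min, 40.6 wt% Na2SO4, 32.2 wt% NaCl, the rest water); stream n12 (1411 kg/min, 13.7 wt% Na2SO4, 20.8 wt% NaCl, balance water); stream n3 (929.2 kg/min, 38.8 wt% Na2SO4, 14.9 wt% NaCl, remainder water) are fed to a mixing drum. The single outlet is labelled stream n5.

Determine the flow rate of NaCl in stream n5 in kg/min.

888.9 kg/min

NaCl out = NaCl in = 1419×0.322 + 1411×0.208 + 929.2×0.149 = 888.86 kg/min.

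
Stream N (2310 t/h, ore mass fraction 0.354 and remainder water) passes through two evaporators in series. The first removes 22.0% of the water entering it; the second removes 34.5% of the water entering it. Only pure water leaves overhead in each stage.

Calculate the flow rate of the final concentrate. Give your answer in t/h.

water in feed = 2310×0.646 = 1492.3 t/h.
After stage 1: water left = (1−0.220)×1492.3 = 1164; stream total = 1981.7 t/h.
After stage 2: water left = (1−0.345)×1164 = 762.4; final concentrate = 1580.1 t/h.

1580 t/h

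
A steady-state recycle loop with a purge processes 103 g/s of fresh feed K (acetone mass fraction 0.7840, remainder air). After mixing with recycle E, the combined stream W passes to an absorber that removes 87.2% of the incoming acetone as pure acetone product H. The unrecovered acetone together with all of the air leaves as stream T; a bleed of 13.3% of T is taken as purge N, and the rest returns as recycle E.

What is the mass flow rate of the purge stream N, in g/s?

air enters only via K and leaves only via the purge: 103×0.216 = 0.133×(air in T), and the absorber passes all air, so air in W = air in T = 167.28 g/s.
acetone in W: m_A = 103×0.784 + (1−0.133)·(1−0.872)·m_A, so m_A = 80.752/0.8890 = 90.832 g/s.
T = (1−0.872)×90.832 + 167.28 = 178.9 g/s.
Purge N = 0.133×178.9 = 23.794 g/s.

23.79 g/s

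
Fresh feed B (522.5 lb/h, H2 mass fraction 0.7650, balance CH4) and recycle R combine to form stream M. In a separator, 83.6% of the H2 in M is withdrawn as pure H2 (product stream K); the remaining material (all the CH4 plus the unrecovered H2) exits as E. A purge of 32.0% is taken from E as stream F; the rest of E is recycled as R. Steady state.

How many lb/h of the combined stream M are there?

833.6 lb/h

CH4 enters only via B and leaves only via the purge: 522.5×0.235 = 0.320×(CH4 in E), and the separator passes all CH4, so CH4 in M = CH4 in E = 383.71 lb/h.
H2 in M: m_A = 522.5×0.765 + (1−0.320)·(1−0.836)·m_A, so m_A = 399.71/0.8885 = 449.88 lb/h.
M = 449.88 + 383.71 = 833.59 lb/h.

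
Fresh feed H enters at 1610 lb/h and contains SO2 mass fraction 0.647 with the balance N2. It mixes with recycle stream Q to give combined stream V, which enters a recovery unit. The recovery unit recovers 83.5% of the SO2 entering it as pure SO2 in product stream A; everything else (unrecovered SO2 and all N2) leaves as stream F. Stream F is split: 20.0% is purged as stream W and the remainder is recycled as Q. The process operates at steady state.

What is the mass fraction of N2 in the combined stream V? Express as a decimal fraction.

0.703

N2 enters only via H and leaves only via the purge: 1610×0.353 = 0.200×(N2 in F), and the recovery unit passes all N2, so N2 in V = N2 in F = 2841.6 lb/h.
SO2 in V: m_A = 1610×0.647 + (1−0.200)·(1−0.835)·m_A, so m_A = 1041.7/0.8680 = 1200.1 lb/h.
V = 1200.1 + 2841.6 = 4041.7 lb/h.
N2 fraction in V = 2841.6/4041.7 = 0.703.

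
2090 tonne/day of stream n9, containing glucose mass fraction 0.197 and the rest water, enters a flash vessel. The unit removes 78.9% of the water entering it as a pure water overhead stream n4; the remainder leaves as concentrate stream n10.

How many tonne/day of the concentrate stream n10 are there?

water entering = 2090×0.803 = 1678.3 tonne/day; overhead removed = 0.789×1678.3 = 1324.2 tonne/day.
Concentrate = 2090 − 1324.2 = 765.84 tonne/day.

765.8 tonne/day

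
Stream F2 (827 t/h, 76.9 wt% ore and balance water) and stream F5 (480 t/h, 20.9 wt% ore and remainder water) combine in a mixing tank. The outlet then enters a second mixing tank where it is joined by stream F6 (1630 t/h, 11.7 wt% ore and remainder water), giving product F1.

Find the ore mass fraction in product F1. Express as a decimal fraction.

0.3156

Overall, product flow = 2937 t/h.
ore in = 827×0.769 + 480×0.209 + 1630×0.117 = 926.99 t/h.
ore fraction in F1 = 0.3156.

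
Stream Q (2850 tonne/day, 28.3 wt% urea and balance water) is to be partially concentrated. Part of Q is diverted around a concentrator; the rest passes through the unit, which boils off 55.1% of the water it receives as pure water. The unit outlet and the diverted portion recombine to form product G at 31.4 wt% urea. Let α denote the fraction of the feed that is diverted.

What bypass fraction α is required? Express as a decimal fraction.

0.750

All 2850×0.283 = 806.55 tonne/day of urea reaches G, so G = 806.55/0.314 = 2568.6 tonne/day and vapour = 281.37 tonne/day.
The evaporator receives (1−α)·2850 of feed at 0.717 water and removes 0.551 of that water:
0.551×0.717×(1−α)×2850 = 281.37
(1−α) = 281.37/1125.9 = 0.2499;  α = 0.7501.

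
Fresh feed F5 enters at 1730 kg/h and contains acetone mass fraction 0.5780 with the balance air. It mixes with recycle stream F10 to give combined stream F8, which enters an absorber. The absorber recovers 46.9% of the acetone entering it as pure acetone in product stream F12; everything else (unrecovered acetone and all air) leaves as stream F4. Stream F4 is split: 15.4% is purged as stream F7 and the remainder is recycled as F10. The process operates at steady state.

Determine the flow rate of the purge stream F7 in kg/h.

878.5 kg/h

air enters only via F5 and leaves only via the purge: 1730×0.422 = 0.154×(air in F4), and the absorber passes all air, so air in F8 = air in F4 = 4740.6 kg/h.
acetone in F8: m_A = 1730×0.578 + (1−0.154)·(1−0.469)·m_A, so m_A = 999.94/0.5508 = 1815.5 kg/h.
F4 = (1−0.469)×1815.5 + 4740.6 = 5704.7 kg/h.
Purge F7 = 0.154×5704.7 = 878.52 kg/h.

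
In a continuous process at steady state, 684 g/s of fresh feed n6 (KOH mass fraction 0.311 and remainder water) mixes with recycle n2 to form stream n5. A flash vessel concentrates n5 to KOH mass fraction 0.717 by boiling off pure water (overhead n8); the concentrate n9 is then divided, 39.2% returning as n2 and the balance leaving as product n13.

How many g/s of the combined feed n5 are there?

Overall KOH balance (none leaves overhead): KOH in fresh feed = KOH in product, i.e. 684×0.311 = (1−0.392)·n9·0.717.
n9 = 212.72/(0.717×0.608) = 487.97 g/s.
Recycle n2 = 0.392×487.97 = 191.28 g/s.
Combined feed n5 = 684 + 191.28 = 875.28 g/s.

875.3 g/s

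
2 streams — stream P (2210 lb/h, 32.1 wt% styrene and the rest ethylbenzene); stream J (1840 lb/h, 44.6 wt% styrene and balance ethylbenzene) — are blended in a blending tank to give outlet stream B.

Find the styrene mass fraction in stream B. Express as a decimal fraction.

0.378

Total flow out = 2210 + 1840 = 4050 lb/h.
styrene in = 2210×0.321 + 1840×0.446 = 1530 lb/h.
styrene mass fraction in B = 1530/4050 = 0.378.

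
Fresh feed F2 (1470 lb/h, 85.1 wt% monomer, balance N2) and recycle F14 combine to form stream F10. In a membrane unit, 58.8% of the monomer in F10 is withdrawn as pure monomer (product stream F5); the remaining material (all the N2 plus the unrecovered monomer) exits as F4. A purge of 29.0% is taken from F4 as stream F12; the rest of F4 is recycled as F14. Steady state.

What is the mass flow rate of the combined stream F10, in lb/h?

2523 lb/h

N2 enters only via F2 and leaves only via the purge: 1470×0.149 = 0.290×(N2 in F4), and the membrane unit passes all N2, so N2 in F10 = N2 in F4 = 755.28 lb/h.
monomer in F10: m_A = 1470×0.851 + (1−0.290)·(1−0.588)·m_A, so m_A = 1251/0.7075 = 1768.2 lb/h.
F10 = 1768.2 + 755.28 = 2523.5 lb/h.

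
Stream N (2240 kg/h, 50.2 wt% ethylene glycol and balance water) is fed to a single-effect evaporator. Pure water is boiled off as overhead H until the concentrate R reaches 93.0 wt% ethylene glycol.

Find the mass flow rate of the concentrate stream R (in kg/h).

ethylene glycol is conserved: 2240×0.502 = 1124.5 kg/h all reports to the concentrate.
Concentrate = 1124.5/(target fraction) = 1209.1 kg/h.

1209 kg/h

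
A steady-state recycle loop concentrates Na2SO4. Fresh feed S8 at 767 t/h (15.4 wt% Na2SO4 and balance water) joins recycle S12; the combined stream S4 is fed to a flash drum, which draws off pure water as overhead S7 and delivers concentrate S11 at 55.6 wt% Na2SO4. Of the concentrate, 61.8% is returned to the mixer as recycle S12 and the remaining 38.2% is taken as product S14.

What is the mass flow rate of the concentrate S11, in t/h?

Overall Na2SO4 balance (none leaves overhead): Na2SO4 in fresh feed = Na2SO4 in product, i.e. 767×0.154 = (1−0.618)·S11·0.556.
S11 = 118.12/(0.556×0.382) = 556.13 t/h.

556.1 t/h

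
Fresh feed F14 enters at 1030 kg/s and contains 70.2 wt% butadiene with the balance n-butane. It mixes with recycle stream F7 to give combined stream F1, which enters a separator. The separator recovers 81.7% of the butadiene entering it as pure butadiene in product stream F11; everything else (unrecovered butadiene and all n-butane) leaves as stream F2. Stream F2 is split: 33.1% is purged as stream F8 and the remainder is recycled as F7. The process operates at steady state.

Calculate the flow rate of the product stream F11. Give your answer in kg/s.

butadiene in F1: m_A = 1030×0.702 + (1−0.331)·(1−0.817)·m_A, so m_A = 723.06/0.8776 = 823.93 kg/s.
Product F11 = 0.817×823.93 = 673.15 kg/s.

673.2 kg/s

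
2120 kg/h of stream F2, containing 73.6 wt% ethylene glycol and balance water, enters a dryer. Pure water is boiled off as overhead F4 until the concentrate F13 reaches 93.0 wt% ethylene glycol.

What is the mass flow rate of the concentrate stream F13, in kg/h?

1678 kg/h

ethylene glycol is conserved: 2120×0.736 = 1560.3 kg/h all reports to the concentrate.
Concentrate = 1560.3/(target fraction) = 1677.8 kg/h.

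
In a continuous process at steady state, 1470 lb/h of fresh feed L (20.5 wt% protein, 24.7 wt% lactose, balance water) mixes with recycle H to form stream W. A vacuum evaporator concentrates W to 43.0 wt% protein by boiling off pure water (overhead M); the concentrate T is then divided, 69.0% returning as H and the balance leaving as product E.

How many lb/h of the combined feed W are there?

Overall protein balance (none leaves overhead): protein in fresh feed = protein in product, i.e. 1470×0.205 = (1−0.690)·T·0.430.
T = 301.35/(0.430×0.310) = 2260.7 lb/h.
Recycle H = 0.690×2260.7 = 1559.9 lb/h.
Combined feed W = 1470 + 1559.9 = 3029.9 lb/h.

3030 lb/h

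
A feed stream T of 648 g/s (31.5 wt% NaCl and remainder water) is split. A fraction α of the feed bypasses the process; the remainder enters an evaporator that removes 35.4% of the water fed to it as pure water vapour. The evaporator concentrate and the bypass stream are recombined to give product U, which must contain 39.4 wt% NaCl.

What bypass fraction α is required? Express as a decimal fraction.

All 648×0.315 = 204.12 g/s of NaCl reaches U, so U = 204.12/0.394 = 518.07 g/s and vapour = 129.93 g/s.
The evaporator receives (1−α)·648 of feed at 0.685 water and removes 0.354 of that water:
0.354×0.685×(1−α)×648 = 129.93
(1−α) = 129.93/157.13 = 0.8269;  α = 0.1731.

0.173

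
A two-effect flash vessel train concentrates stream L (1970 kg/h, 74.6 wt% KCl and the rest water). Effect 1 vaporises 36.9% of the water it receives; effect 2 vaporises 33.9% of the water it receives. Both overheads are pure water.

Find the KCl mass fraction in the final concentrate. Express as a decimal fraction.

0.876

water in feed = 1970×0.254 = 500.38 kg/h.
After stage 1: water left = (1−0.369)×500.38 = 315.74; stream total = 1785.4 kg/h.
After stage 2: water left = (1−0.339)×315.74 = 208.7; final concentrate = 1678.3 kg/h.
KCl fraction = 1469.6/1678.3 = 0.876.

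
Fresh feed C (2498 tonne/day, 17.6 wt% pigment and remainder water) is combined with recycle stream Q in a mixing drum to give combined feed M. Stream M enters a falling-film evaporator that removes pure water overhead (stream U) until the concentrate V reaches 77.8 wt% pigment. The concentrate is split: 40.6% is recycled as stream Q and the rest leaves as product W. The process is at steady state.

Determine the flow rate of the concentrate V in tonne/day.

Overall pigment balance (none leaves overhead): pigment in fresh feed = pigment in product, i.e. 2498×0.176 = (1−0.406)·V·0.778.
V = 439.65/(0.778×0.594) = 951.35 tonne/day.

951.3 tonne/day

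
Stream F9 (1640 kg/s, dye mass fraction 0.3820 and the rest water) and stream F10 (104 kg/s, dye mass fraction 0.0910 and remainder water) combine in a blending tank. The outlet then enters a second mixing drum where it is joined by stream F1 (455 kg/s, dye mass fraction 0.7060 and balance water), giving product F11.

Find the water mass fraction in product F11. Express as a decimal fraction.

Overall, product flow = 2199 kg/s.
water in = 1640×0.618 + 104×0.909 + 455×0.294 = 1241.8 kg/s.
water fraction in F11 = 0.5647.

0.5647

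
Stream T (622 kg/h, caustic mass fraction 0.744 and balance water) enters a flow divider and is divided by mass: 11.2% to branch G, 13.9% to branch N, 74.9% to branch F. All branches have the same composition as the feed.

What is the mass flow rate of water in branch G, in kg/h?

Branch G total = 0.112×622 = 69.664 kg/h.
water in G = 0.256×69.664 = 17.834 kg/h.

17.83 kg/h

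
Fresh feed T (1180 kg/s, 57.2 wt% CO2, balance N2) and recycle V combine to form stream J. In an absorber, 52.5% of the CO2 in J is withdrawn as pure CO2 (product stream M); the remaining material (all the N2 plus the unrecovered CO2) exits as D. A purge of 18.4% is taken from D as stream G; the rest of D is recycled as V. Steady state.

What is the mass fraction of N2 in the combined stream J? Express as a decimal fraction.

N2 enters only via T and leaves only via the purge: 1180×0.428 = 0.184×(N2 in D), and the absorber passes all N2, so N2 in J = N2 in D = 2744.8 kg/s.
CO2 in J: m_A = 1180×0.572 + (1−0.184)·(1−0.525)·m_A, so m_A = 674.96/0.6124 = 1102.2 kg/s.
J = 1102.2 + 2744.8 = 3846.9 kg/s.
N2 fraction in J = 2744.8/3846.9 = 0.713.

0.713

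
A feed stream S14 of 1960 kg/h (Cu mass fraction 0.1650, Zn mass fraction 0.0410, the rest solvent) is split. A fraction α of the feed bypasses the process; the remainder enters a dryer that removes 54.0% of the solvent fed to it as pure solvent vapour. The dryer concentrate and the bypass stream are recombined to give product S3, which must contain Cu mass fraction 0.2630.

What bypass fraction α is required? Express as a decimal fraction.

All 1960×0.165 = 323.4 kg/h of Cu reaches S3, so S3 = 323.4/0.263 = 1229.7 kg/h and vapour = 730.34 kg/h.
The evaporator receives (1−α)·1960 of feed at 0.794 solvent and removes 0.540 of that solvent:
0.540×0.794×(1−α)×1960 = 730.34
(1−α) = 730.34/840.37 = 0.8691;  α = 0.1309.

0.131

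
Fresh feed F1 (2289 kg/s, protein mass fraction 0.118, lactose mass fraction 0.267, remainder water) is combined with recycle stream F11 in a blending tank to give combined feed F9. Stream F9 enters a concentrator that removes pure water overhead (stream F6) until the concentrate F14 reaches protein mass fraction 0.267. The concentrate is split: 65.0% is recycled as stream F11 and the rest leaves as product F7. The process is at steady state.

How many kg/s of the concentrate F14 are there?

2890 kg/s

Overall protein balance (none leaves overhead): protein in fresh feed = protein in product, i.e. 2289×0.118 = (1−0.650)·F14·0.267.
F14 = 270.1/(0.267×0.350) = 2890.3 kg/s.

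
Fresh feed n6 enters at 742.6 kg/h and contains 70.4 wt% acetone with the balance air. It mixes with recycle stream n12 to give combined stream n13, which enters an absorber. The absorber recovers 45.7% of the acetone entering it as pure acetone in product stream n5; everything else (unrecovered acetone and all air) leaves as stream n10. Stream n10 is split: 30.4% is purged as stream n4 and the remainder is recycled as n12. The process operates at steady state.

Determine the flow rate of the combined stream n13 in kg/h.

air enters only via n6 and leaves only via the purge: 742.6×0.296 = 0.304×(air in n10), and the absorber passes all air, so air in n13 = air in n10 = 723.06 kg/h.
acetone in n13: m_A = 742.6×0.704 + (1−0.304)·(1−0.457)·m_A, so m_A = 522.79/0.6221 = 840.4 kg/h.
n13 = 840.4 + 723.06 = 1563.5 kg/h.

1563 kg/h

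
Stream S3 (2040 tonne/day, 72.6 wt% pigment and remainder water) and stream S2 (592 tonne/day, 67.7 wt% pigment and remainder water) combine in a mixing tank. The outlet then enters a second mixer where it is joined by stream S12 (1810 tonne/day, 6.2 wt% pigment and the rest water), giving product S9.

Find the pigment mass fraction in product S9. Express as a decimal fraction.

Overall, product flow = 4442 tonne/day.
pigment in = 2040×0.726 + 592×0.677 + 1810×0.062 = 1994 tonne/day.
pigment fraction in S9 = 0.4489.

0.4489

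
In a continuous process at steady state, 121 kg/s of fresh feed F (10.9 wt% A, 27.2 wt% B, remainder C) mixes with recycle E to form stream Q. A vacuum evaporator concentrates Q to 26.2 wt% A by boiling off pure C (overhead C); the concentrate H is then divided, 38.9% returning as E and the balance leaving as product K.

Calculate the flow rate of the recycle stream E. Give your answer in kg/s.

Overall A balance (none leaves overhead): A in fresh feed = A in product, i.e. 121×0.109 = (1−0.389)·H·0.262.
H = 13.189/(0.262×0.611) = 82.389 kg/s.
Recycle E = 0.389×82.389 = 32.049 kg/s.

32.05 kg/s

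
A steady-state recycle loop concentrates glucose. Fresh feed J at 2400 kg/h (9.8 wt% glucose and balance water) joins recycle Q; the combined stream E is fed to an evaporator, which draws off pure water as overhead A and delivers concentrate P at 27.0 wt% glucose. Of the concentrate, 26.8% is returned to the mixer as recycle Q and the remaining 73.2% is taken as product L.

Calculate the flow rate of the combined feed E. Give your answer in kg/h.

2719 kg/h

Overall glucose balance (none leaves overhead): glucose in fresh feed = glucose in product, i.e. 2400×0.098 = (1−0.268)·P·0.270.
P = 235.2/(0.270×0.732) = 1190 kg/h.
Recycle Q = 0.268×1190 = 318.93 kg/h.
Combined feed E = 2400 + 318.93 = 2718.9 kg/h.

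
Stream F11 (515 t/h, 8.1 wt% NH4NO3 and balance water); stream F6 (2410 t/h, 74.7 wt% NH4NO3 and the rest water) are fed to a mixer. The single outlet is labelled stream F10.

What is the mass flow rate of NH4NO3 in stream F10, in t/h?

NH4NO3 out = NH4NO3 in = 515×0.081 + 2410×0.747 = 1842 t/h.

1842 t/h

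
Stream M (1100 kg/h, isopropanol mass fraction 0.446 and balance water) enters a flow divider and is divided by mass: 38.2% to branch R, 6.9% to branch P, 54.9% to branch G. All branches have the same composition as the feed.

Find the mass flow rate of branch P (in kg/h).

Branch P flow = 0.069×1100 = 75.9 kg/h.

75.9 kg/h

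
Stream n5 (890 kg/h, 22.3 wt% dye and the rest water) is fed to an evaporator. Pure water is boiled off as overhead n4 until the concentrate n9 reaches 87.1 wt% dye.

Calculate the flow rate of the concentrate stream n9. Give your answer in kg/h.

227.9 kg/h

dye is conserved: 890×0.223 = 198.47 kg/h all reports to the concentrate.
Concentrate = 198.47/(target fraction) = 227.86 kg/h.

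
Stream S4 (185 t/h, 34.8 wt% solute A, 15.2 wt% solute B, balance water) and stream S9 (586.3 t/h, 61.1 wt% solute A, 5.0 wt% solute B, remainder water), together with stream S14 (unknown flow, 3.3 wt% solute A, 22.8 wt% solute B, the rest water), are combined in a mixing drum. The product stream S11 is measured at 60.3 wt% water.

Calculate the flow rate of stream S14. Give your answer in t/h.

1278 t/h

Let S14 be the unknown flow. Total out = 771.3 + S14.
water balance: 291.26 + 0.739·S14 = 0.603·(771.3 + S14)
(0.739 − 0.603)·S14 = 0.603×771.3 − 291.26 = 173.84
S14 = 173.84 / 0.136 = 1278.2 t/h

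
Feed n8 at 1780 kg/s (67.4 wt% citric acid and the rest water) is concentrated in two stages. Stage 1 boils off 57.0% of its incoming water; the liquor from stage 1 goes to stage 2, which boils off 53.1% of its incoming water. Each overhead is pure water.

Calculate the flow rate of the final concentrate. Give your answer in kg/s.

1317 kg/s

water in feed = 1780×0.326 = 580.28 kg/s.
After stage 1: water left = (1−0.570)×580.28 = 249.52; stream total = 1449.2 kg/s.
After stage 2: water left = (1−0.531)×249.52 = 117.03; final concentrate = 1316.7 kg/s.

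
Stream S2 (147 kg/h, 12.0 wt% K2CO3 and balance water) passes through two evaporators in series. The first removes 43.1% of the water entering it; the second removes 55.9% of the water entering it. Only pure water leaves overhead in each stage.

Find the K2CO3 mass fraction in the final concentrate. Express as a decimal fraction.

water in feed = 147×0.880 = 129.36 kg/h.
After stage 1: water left = (1−0.431)×129.36 = 73.606; stream total = 91.246 kg/h.
After stage 2: water left = (1−0.559)×73.606 = 32.46; final concentrate = 50.1 kg/h.
K2CO3 fraction = 17.64/50.1 = 0.352.

0.352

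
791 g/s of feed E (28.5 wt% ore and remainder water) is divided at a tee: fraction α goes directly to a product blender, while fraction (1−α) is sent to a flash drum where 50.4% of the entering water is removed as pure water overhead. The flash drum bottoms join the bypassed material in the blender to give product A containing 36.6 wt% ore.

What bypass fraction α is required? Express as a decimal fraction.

All 791×0.285 = 225.43 g/s of ore reaches A, so A = 225.43/0.366 = 615.94 g/s and vapour = 175.06 g/s.
The evaporator receives (1−α)·791 of feed at 0.715 water and removes 0.504 of that water:
0.504×0.715×(1−α)×791 = 175.06
(1−α) = 175.06/285.04 = 0.6141;  α = 0.3859.

0.386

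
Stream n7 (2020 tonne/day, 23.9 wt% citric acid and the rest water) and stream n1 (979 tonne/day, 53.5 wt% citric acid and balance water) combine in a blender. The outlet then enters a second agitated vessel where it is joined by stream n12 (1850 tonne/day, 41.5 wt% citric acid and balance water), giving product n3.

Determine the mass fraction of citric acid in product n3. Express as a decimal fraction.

0.366

Overall, product flow = 4849 tonne/day.
citric acid in = 2020×0.239 + 979×0.535 + 1850×0.415 = 1774.3 tonne/day.
citric acid fraction in n3 = 0.366.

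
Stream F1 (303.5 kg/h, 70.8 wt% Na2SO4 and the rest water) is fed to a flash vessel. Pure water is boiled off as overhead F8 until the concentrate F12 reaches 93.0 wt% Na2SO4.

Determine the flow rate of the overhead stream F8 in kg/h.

Na2SO4 is conserved: 303.5×0.708 = 214.88 kg/h all reports to the concentrate.
Concentrate = 214.88/(target fraction) = 231.05 kg/h.
Overhead = 303.5 − 231.05 = 72.448 kg/h.

72.45 kg/h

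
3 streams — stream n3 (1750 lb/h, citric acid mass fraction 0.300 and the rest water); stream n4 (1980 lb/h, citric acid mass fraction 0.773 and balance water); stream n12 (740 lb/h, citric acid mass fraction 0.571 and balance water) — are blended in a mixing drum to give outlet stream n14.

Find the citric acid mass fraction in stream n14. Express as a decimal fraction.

0.554

Total flow out = 1750 + 1980 + 740 = 4470 lb/h.
citric acid in = 1750×0.300 + 1980×0.773 + 740×0.571 = 2478.1 lb/h.
citric acid mass fraction in n14 = 2478.1/4470 = 0.554.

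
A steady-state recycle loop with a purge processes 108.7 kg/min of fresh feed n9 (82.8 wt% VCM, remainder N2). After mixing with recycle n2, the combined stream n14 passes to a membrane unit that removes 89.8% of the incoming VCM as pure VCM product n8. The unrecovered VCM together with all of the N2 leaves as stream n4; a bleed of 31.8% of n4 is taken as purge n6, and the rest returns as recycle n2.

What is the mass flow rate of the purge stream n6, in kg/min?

N2 enters only via n9 and leaves only via the purge: 108.7×0.172 = 0.318×(N2 in n4), and the membrane unit passes all N2, so N2 in n14 = N2 in n4 = 58.794 kg/min.
VCM in n14: m_A = 108.7×0.828 + (1−0.318)·(1−0.898)·m_A, so m_A = 90.004/0.9304 = 96.733 kg/min.
n4 = (1−0.898)×96.733 + 58.794 = 68.66 kg/min.
Purge n6 = 0.318×68.66 = 21.834 kg/min.

21.83 kg/min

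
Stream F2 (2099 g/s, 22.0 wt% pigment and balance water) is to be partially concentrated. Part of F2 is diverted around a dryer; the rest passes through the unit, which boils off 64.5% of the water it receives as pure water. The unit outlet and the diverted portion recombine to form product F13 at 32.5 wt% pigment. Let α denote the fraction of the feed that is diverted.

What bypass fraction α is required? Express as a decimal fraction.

All 2099×0.220 = 461.78 g/s of pigment reaches F13, so F13 = 461.78/0.325 = 1420.9 g/s and vapour = 678.14 g/s.
The evaporator receives (1−α)·2099 of feed at 0.780 water and removes 0.645 of that water:
0.645×0.780×(1−α)×2099 = 678.14
(1−α) = 678.14/1056 = 0.6422;  α = 0.3578.

0.358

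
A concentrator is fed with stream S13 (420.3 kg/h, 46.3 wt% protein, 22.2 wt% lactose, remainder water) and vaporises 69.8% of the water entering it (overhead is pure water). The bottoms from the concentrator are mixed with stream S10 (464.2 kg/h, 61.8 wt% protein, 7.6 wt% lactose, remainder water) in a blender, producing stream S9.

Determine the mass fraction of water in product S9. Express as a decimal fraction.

0.2298

Vapour removed = 0.698×0.315×420.3 = 92.411 kg/h; concentrate = 327.89 kg/h.
water reaching the mixer = 39.983 (from concentrate) + 464.2×0.306 = 182.03 kg/h.
Product flow = 327.89 + 464.2 = 792.09 kg/h; water fraction = 0.2298.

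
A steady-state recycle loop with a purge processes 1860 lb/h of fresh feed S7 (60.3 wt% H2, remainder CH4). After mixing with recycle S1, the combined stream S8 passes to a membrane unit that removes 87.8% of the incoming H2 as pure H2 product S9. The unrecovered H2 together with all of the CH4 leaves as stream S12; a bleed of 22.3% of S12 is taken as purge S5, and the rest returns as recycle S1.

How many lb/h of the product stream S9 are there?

1088 lb/h

H2 in S8: m_A = 1860×0.603 + (1−0.223)·(1−0.878)·m_A, so m_A = 1121.6/0.9052 = 1239 lb/h.
Product S9 = 0.878×1239 = 1087.9 lb/h.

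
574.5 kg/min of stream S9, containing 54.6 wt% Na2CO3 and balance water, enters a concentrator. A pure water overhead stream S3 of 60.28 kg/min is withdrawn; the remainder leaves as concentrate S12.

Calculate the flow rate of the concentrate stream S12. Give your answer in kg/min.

Concentrate = 574.5 − 60.28 = 514.22 kg/min.

514.2 kg/min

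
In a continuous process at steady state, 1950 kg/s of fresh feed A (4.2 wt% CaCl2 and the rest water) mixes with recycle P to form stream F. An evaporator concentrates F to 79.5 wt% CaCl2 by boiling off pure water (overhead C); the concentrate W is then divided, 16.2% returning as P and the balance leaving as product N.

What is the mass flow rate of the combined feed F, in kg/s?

1970 kg/s

Overall CaCl2 balance (none leaves overhead): CaCl2 in fresh feed = CaCl2 in product, i.e. 1950×0.042 = (1−0.162)·W·0.795.
W = 81.9/(0.795×0.838) = 122.93 kg/s.
Recycle P = 0.162×122.93 = 19.915 kg/s.
Combined feed F = 1950 + 19.915 = 1969.9 kg/s.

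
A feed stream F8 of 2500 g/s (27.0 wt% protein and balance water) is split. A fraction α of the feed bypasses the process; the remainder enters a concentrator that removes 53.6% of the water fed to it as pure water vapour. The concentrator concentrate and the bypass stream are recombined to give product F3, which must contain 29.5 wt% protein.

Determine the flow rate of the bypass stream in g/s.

All 2500×0.270 = 675 g/s of protein reaches F3, so F3 = 675/0.295 = 2288.1 g/s and vapour = 211.86 g/s.
The evaporator receives (1−α)·2500 of feed at 0.730 water and removes 0.536 of that water:
0.536×0.730×(1−α)×2500 = 211.86
(1−α) = 211.86/978.2 = 0.2166;  α = 0.7834.
Bypass flow = 0.7834×2500 = 1958.5 g/s.

1959 g/s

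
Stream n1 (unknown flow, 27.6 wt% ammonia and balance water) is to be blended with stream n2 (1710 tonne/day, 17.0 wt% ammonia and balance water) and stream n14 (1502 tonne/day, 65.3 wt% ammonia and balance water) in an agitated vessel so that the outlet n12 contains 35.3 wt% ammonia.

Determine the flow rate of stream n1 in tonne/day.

Let n1 be the unknown flow. Total out = 3212 + n1.
ammonia balance: 1271.5 + 0.276·n1 = 0.353·(3212 + n1)
(0.276 − 0.353)·n1 = 0.353×3212 − 1271.5 = -137.67
n1 = -137.67 / -0.077 = 1787.9 tonne/day

1788 tonne/day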